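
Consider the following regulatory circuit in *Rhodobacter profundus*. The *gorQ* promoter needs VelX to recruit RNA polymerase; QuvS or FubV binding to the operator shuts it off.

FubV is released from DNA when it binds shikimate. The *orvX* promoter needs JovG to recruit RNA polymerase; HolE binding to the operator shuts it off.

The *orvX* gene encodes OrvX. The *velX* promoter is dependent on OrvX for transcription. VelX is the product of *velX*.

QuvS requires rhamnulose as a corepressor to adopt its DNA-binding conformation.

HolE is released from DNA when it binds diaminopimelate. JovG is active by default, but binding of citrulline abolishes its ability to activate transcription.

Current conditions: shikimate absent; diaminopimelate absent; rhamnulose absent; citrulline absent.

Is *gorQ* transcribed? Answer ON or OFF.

OFF

Rhamnulose is absent, so QuvS is inactive.
Shikimate is absent, so FubV is active.
Citrulline is absent, so JovG is active.
Diaminopimelate is absent, so HolE is active.
With repressor HolE bound, *orvX* is not transcribed.
So OrvX is not produced.
Required activator OrvX is absent, so *velX* is not transcribed.
So VelX is not produced.
With repressor FubV bound, *gorQ* is not transcribed.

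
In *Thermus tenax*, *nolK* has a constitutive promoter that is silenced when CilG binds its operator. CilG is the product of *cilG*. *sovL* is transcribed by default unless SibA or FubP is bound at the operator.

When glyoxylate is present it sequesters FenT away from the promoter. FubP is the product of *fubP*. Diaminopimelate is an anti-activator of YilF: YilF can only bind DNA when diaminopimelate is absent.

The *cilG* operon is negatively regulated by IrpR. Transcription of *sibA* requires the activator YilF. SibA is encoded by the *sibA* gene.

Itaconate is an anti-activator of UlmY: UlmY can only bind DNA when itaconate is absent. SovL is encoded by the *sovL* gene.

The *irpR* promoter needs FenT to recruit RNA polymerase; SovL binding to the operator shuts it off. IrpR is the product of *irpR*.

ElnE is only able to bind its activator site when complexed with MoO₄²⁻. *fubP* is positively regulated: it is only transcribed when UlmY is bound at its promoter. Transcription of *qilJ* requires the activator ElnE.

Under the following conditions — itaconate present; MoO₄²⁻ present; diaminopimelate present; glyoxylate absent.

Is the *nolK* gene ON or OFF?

OFF

Diaminopimelate is present, so YilF is inactive.
Required activator YilF is absent, so *sibA* is not transcribed.
So SibA is not produced.
Itaconate is present, so UlmY is inactive.
Required activator UlmY is absent, so *fubP* is not transcribed.
So FubP is not produced.
With no repressor bound, *sovL* is transcribed.
So SovL is produced and active.
Glyoxylate is absent, so FenT is active.
With repressor SovL bound, *irpR* is not transcribed.
So IrpR is not produced.
With no repressor bound, *cilG* is transcribed.
So CilG is produced and active.
With repressor CilG bound, *nolK* is not transcribed.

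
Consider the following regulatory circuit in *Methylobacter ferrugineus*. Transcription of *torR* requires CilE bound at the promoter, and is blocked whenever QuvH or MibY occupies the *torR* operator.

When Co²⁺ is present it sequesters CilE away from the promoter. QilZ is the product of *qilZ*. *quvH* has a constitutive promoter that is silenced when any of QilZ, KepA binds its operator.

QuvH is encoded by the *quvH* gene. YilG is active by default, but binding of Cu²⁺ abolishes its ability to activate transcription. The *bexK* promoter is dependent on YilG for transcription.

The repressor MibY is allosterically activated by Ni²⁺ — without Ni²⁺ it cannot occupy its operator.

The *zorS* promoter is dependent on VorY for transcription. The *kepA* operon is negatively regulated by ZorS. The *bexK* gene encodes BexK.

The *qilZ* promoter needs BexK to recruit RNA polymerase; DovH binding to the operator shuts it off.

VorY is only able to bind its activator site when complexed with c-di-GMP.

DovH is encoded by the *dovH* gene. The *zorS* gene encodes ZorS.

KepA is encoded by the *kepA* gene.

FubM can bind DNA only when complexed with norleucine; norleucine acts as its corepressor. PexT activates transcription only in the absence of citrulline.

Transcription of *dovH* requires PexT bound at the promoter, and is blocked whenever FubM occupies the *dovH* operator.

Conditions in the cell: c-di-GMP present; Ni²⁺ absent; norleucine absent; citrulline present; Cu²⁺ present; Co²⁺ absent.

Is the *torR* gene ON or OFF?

OFF

Citrulline is present, so PexT is inactive.
Norleucine is absent, so FubM is inactive.
Required activator PexT is absent, so *dovH* is not transcribed.
So DovH is not produced.
Cu²⁺ is present, so YilG is inactive.
Required activator YilG is absent, so *bexK* is not transcribed.
So BexK is not produced.
Required activator BexK is absent, so *qilZ* is not transcribed.
So QilZ is not produced.
c-di-GMP is present, so VorY is active.
No repressor is bound and VorY is active, so *zorS* is transcribed.
So ZorS is produced and active.
With repressor ZorS bound, *kepA* is not transcribed.
So KepA is not produced.
With no repressor bound, *quvH* is transcribed.
So QuvH is produced and active.
Co²⁺ is absent, so CilE is active.
Ni²⁺ is absent, so MibY is inactive.
With repressor QuvH bound, *torR* is not transcribed.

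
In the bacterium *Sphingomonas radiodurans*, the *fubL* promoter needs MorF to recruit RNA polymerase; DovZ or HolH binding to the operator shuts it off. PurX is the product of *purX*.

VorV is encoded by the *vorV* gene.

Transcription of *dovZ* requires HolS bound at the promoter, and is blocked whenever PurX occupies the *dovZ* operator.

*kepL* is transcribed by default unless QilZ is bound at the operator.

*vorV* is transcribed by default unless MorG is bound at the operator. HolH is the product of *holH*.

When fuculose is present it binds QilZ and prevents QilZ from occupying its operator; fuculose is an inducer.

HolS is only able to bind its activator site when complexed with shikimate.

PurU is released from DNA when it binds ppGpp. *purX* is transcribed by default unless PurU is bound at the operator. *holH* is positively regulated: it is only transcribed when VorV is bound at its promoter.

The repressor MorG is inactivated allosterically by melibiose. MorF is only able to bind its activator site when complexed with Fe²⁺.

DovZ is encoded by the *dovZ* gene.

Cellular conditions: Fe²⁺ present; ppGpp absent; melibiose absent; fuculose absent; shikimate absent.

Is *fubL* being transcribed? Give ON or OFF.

ON

Fe²⁺ is present, so MorF is active.
Shikimate is absent, so HolS is inactive.
ppGpp is absent, so PurU is active.
With repressor PurU bound, *purX* is not transcribed.
So PurX is not produced.
Required activator HolS is absent, so *dovZ* is not transcribed.
So DovZ is not produced.
Melibiose is absent, so MorG is active.
With repressor MorG bound, *vorV* is not transcribed.
So VorV is not produced.
Required activator VorV is absent, so *holH* is not transcribed.
So HolH is not produced.
No repressor is bound and MorF is active, so *fubL* is transcribed.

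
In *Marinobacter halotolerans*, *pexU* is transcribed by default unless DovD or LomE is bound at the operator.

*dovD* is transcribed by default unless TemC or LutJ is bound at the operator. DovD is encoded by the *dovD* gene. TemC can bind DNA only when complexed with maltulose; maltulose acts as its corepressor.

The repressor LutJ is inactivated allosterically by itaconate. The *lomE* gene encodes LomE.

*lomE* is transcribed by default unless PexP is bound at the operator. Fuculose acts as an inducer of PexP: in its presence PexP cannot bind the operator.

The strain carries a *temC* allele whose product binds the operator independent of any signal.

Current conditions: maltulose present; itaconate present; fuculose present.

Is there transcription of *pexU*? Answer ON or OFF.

OFF

TemC is constitutively active in this strain.
Itaconate is present, so LutJ is inactive.
With repressor TemC bound, *dovD* is not transcribed.
So DovD is not produced.
Fuculose is present, so PexP is inactive.
With no repressor bound, *lomE* is transcribed.
So LomE is produced and active.
With repressor LomE bound, *pexU* is not transcribed.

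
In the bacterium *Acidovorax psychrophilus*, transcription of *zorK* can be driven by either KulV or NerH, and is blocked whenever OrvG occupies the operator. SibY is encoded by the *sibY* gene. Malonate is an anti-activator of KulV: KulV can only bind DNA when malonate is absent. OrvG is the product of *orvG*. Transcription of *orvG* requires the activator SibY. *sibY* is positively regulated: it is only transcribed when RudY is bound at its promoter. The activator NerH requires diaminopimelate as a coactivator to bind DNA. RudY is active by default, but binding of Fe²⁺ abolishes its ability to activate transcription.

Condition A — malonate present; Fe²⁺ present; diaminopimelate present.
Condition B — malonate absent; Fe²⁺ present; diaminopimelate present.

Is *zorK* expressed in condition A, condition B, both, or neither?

both

Condition A:
Malonate is present, so KulV is inactive.
Fe²⁺ is present, so RudY is inactive.
Required activator RudY is absent, so *sibY* is not transcribed.
So SibY is not produced.
Required activator SibY is absent, so *orvG* is not transcribed.
So OrvG is not produced.
Diaminopimelate is present, so NerH is active.
Activator NerH is present, so *zorK* is transcribed.
→ *zorK* is ON in A.
Condition B:
Malonate is absent, so KulV is active.
Fe²⁺ is present, so RudY is inactive.
Required activator RudY is absent, so *sibY* is not transcribed.
So SibY is not produced.
Required activator SibY is absent, so *orvG* is not transcribed.
So OrvG is not produced.
Diaminopimelate is present, so NerH is active.
Activator KulV is present, so *zorK* is transcribed.
→ *zorK* is ON in B.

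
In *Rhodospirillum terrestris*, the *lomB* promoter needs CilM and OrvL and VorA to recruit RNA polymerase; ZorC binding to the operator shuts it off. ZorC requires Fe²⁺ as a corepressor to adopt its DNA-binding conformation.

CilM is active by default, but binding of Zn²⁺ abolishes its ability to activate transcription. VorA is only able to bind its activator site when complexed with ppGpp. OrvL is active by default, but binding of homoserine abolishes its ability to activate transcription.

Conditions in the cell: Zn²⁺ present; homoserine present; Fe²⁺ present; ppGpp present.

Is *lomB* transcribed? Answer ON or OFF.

OFF

Zn²⁺ is present, so CilM is inactive.
Homoserine is present, so OrvL is inactive.
Fe²⁺ is present, so ZorC is active.
ppGpp is present, so VorA is active.
With repressor ZorC bound, *lomB* is not transcribed.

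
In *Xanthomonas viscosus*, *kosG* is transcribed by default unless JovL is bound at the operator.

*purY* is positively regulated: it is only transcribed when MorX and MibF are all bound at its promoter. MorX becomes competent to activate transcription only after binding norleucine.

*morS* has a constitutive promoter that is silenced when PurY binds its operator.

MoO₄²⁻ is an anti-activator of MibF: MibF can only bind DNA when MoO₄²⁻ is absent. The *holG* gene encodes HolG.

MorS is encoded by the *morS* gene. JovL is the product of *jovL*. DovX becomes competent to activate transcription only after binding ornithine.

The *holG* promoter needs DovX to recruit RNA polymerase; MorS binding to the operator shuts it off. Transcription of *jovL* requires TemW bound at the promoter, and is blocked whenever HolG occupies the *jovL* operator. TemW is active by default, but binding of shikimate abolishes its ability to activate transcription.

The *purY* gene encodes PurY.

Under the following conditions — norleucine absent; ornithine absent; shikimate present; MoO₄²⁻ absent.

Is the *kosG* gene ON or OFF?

Norleucine is absent, so MorX is inactive.
MoO₄²⁻ is absent, so MibF is active.
Required activator MorX is absent, so *purY* is not transcribed.
So PurY is not produced.
With no repressor bound, *morS* is transcribed.
So MorS is produced and active.
Ornithine is absent, so DovX is inactive.
With repressor MorS bound, *holG* is not transcribed.
So HolG is not produced.
Shikimate is present, so TemW is inactive.
Required activator TemW is absent, so *jovL* is not transcribed.
So JovL is not produced.
With no repressor bound, *kosG* is transcribed.

ON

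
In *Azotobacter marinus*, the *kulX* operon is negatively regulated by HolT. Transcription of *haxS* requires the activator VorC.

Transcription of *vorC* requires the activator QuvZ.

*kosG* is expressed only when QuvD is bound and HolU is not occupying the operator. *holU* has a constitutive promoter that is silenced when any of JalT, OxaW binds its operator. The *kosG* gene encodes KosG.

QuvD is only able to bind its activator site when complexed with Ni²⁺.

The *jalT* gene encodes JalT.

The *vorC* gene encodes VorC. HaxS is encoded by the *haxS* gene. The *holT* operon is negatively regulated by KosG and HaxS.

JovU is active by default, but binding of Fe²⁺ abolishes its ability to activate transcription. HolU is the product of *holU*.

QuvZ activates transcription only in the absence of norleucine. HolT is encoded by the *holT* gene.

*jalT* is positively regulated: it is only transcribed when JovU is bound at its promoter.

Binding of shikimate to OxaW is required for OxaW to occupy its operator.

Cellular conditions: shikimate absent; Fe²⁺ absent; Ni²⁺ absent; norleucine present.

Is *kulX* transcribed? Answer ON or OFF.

OFF

Fe²⁺ is absent, so JovU is active.
No repressor is bound and JovU is active, so *jalT* is transcribed.
So JalT is produced and active.
Shikimate is absent, so OxaW is inactive.
With repressor JalT bound, *holU* is not transcribed.
So HolU is not produced.
Ni²⁺ is absent, so QuvD is inactive.
Required activator QuvD is absent, so *kosG* is not transcribed.
So KosG is not produced.
Norleucine is present, so QuvZ is inactive.
Required activator QuvZ is absent, so *vorC* is not transcribed.
So VorC is not produced.
Required activator VorC is absent, so *haxS* is not transcribed.
So HaxS is not produced.
With no repressor bound, *holT* is transcribed.
So HolT is produced and active.
With repressor HolT bound, *kulX* is not transcribed.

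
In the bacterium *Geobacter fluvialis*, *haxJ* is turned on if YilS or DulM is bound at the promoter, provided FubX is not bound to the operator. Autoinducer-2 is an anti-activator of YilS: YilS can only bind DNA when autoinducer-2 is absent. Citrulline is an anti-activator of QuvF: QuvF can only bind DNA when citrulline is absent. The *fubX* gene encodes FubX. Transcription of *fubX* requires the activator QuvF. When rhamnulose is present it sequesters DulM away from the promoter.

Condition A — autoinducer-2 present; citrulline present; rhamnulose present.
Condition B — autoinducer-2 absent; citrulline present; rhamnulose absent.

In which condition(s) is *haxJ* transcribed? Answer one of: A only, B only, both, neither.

B only

Condition A:
Autoinducer-2 is present, so YilS is inactive.
Citrulline is present, so QuvF is inactive.
Required activator QuvF is absent, so *fubX* is not transcribed.
So FubX is not produced.
Rhamnulose is present, so DulM is inactive.
No activator is available at the *haxJ* promoter, so *haxJ* is not transcribed.
→ *haxJ* is OFF in A.
Condition B:
Autoinducer-2 is absent, so YilS is active.
Citrulline is present, so QuvF is inactive.
Required activator QuvF is absent, so *fubX* is not transcribed.
So FubX is not produced.
Rhamnulose is absent, so DulM is active.
Activator YilS is present, so *haxJ* is transcribed.
→ *haxJ* is ON in B.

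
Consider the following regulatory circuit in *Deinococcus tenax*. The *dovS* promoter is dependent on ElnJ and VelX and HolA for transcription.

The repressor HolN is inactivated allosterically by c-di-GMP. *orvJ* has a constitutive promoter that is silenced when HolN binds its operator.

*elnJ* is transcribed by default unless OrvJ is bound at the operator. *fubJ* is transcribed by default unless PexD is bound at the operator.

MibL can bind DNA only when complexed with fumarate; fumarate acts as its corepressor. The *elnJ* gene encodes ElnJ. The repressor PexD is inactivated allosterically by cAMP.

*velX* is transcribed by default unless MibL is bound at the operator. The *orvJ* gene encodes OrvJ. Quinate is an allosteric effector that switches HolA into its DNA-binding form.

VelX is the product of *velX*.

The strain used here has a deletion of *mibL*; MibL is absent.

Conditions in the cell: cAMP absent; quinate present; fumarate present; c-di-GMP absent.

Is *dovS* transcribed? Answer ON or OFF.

ON

c-di-GMP is absent, so HolN is active.
With repressor HolN bound, *orvJ* is not transcribed.
So OrvJ is not produced.
With no repressor bound, *elnJ* is transcribed.
So ElnJ is produced and active.
MibL is non-functional in this strain, so it has no effect.
With no repressor bound, *velX* is transcribed.
So VelX is produced and active.
Quinate is present, so HolA is active.
No repressor is bound and ElnJ and VelX and HolA are active, so *dovS* is transcribed.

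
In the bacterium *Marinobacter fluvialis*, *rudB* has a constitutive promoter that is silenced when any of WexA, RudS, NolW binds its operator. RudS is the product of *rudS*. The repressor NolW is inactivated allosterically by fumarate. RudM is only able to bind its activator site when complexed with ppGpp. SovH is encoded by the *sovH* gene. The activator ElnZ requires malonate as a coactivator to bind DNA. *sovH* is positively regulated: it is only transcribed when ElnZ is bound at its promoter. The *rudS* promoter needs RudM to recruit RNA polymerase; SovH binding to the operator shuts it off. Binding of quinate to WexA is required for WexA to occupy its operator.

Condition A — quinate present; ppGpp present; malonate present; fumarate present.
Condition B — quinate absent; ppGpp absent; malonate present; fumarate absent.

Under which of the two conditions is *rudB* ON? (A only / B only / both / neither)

Condition A:
Quinate is present, so WexA is active.
ppGpp is present, so RudM is active.
Malonate is present, so ElnZ is active.
No repressor is bound and ElnZ is active, so *sovH* is transcribed.
So SovH is produced and active.
With repressor SovH bound, *rudS* is not transcribed.
So RudS is not produced.
Fumarate is present, so NolW is inactive.
With repressor WexA bound, *rudB* is not transcribed.
→ *rudB* is OFF in A.
Condition B:
Quinate is absent, so WexA is inactive.
ppGpp is absent, so RudM is inactive.
Malonate is present, so ElnZ is active.
No repressor is bound and ElnZ is active, so *sovH* is transcribed.
So SovH is produced and active.
With repressor SovH bound, *rudS* is not transcribed.
So RudS is not produced.
Fumarate is absent, so NolW is active.
With repressor NolW bound, *rudB* is not transcribed.
→ *rudB* is OFF in B.

neither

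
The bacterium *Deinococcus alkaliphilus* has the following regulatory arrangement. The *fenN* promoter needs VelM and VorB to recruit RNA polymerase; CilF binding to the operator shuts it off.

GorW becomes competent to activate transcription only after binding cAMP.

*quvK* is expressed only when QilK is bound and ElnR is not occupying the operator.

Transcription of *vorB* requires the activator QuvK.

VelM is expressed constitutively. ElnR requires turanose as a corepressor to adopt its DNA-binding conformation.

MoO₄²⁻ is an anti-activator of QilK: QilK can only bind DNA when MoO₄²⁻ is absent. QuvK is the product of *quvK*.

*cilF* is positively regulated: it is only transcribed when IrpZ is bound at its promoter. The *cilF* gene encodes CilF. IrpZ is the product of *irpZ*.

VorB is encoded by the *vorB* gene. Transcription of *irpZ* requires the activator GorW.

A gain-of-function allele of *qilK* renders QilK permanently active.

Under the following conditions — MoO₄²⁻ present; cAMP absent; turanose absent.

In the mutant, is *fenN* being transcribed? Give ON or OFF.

VelM is produced constitutively and is active.
cAMP is absent, so GorW is inactive.
Required activator GorW is absent, so *irpZ* is not transcribed.
So IrpZ is not produced.
Required activator IrpZ is absent, so *cilF* is not transcribed.
So CilF is not produced.
Turanose is absent, so ElnR is inactive.
QilK is constitutively active in this strain.
No repressor is bound and QilK is active, so *quvK* is transcribed.
So QuvK is produced and active.
No repressor is bound and QuvK is active, so *vorB* is transcribed.
So VorB is produced and active.
No repressor is bound and VelM and VorB are active, so *fenN* is transcribed.

ON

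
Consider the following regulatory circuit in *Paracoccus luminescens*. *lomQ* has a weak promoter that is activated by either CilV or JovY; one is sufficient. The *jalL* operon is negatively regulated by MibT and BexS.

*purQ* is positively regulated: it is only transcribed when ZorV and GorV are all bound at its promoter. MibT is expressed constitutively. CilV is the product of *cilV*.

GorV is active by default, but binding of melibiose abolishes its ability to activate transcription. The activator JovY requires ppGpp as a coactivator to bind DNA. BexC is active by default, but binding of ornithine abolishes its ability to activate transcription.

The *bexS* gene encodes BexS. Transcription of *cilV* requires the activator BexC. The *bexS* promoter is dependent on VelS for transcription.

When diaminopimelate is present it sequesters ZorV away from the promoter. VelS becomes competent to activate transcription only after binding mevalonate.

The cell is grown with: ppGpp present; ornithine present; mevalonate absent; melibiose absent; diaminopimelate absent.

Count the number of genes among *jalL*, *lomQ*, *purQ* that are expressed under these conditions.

2

MibT is produced constitutively and is active.
Mevalonate is absent, so VelS is inactive.
Required activator VelS is absent, so *bexS* is not transcribed.
So BexS is not produced.
With repressor MibT bound, *jalL* is not transcribed.
→ *jalL* is OFF.
Ornithine is present, so BexC is inactive.
Required activator BexC is absent, so *cilV* is not transcribed.
So CilV is not produced.
ppGpp is present, so JovY is active.
Activator JovY is present, so *lomQ* is transcribed.
→ *lomQ* is ON.
Diaminopimelate is absent, so ZorV is active.
Melibiose is absent, so GorV is active.
No repressor is bound and ZorV and GorV are active, so *purQ* is transcribed.
→ *purQ* is ON.
2 of the 3 genes are transcribed.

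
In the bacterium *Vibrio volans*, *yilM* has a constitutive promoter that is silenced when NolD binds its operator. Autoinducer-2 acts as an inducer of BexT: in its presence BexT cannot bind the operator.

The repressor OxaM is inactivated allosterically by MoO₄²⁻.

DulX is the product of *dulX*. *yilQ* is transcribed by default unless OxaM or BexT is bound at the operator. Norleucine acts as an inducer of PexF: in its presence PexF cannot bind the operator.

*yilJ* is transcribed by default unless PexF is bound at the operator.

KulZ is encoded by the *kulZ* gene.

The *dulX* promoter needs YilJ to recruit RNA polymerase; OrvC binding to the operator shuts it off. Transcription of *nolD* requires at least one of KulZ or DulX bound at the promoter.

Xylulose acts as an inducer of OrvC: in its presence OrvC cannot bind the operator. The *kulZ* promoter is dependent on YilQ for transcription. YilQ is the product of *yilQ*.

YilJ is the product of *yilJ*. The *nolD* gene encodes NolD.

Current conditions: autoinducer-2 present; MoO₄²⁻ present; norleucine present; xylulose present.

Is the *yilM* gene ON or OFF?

OFF

MoO₄²⁻ is present, so OxaM is inactive.
Autoinducer-2 is present, so BexT is inactive.
With no repressor bound, *yilQ* is transcribed.
So YilQ is produced and active.
No repressor is bound and YilQ is active, so *kulZ* is transcribed.
So KulZ is produced and active.
Norleucine is present, so PexF is inactive.
With no repressor bound, *yilJ* is transcribed.
So YilJ is produced and active.
Xylulose is present, so OrvC is inactive.
No repressor is bound and YilJ is active, so *dulX* is transcribed.
So DulX is produced and active.
Activator KulZ is present, so *nolD* is transcribed.
So NolD is produced and active.
With repressor NolD bound, *yilM* is not transcribed.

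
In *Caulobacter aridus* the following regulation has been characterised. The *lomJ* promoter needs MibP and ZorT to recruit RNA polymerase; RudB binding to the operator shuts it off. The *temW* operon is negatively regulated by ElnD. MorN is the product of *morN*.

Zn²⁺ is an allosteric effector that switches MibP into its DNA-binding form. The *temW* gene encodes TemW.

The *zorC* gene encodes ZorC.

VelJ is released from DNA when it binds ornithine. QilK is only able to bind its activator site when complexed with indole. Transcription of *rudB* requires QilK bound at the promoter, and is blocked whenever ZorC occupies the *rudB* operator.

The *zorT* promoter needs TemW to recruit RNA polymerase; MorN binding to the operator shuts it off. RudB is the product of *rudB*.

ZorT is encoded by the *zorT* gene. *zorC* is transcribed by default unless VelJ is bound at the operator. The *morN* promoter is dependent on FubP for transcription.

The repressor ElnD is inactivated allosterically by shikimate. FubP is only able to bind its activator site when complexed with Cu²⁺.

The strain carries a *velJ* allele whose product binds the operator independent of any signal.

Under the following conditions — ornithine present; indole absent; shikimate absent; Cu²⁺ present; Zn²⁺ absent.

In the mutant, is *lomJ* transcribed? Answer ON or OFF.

OFF

Zn²⁺ is absent, so MibP is inactive.
Shikimate is absent, so ElnD is active.
With repressor ElnD bound, *temW* is not transcribed.
So TemW is not produced.
Cu²⁺ is present, so FubP is active.
No repressor is bound and FubP is active, so *morN* is transcribed.
So MorN is produced and active.
With repressor MorN bound, *zorT* is not transcribed.
So ZorT is not produced.
Indole is absent, so QilK is inactive.
VelJ is constitutively active in this strain.
With repressor VelJ bound, *zorC* is not transcribed.
So ZorC is not produced.
Required activator QilK is absent, so *rudB* is not transcribed.
So RudB is not produced.
Required activator MibP is absent, so *lomJ* is not transcribed.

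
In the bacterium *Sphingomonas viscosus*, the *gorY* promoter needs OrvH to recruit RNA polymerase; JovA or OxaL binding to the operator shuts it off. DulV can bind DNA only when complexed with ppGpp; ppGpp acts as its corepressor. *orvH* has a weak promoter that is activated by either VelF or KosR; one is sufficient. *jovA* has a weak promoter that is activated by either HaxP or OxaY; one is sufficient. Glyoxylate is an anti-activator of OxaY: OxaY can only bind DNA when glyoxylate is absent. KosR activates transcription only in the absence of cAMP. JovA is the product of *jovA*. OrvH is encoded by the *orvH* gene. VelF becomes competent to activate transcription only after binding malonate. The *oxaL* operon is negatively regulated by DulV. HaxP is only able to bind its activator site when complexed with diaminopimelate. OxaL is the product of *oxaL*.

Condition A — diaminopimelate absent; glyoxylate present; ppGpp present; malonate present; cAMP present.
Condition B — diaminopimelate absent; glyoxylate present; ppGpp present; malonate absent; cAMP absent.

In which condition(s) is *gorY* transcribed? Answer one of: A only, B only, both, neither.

Condition A:
Diaminopimelate is absent, so HaxP is inactive.
Glyoxylate is present, so OxaY is inactive.
No activator is available at the *jovA* promoter, so *jovA* is not transcribed.
So JovA is not produced.
ppGpp is present, so DulV is active.
With repressor DulV bound, *oxaL* is not transcribed.
So OxaL is not produced.
Malonate is present, so VelF is active.
cAMP is present, so KosR is inactive.
Activator VelF is present, so *orvH* is transcribed.
So OrvH is produced and active.
No repressor is bound and OrvH is active, so *gorY* is transcribed.
→ *gorY* is ON in A.
Condition B:
Diaminopimelate is absent, so HaxP is inactive.
Glyoxylate is present, so OxaY is inactive.
No activator is available at the *jovA* promoter, so *jovA* is not transcribed.
So JovA is not produced.
ppGpp is present, so DulV is active.
With repressor DulV bound, *oxaL* is not transcribed.
So OxaL is not produced.
Malonate is absent, so VelF is inactive.
cAMP is absent, so KosR is active.
Activator KosR is present, so *orvH* is transcribed.
So OrvH is produced and active.
No repressor is bound and OrvH is active, so *gorY* is transcribed.
→ *gorY* is ON in B.

both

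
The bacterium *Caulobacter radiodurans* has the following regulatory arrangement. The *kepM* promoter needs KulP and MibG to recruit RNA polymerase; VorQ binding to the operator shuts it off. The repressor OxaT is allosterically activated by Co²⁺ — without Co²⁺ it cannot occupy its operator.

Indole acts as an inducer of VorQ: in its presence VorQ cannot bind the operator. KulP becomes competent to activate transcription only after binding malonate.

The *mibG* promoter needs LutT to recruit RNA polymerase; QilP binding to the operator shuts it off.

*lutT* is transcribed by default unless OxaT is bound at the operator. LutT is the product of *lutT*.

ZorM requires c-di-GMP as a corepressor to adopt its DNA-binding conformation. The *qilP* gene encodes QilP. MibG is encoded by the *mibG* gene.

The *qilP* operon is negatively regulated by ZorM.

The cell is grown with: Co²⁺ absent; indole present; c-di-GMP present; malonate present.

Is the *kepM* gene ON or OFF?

Indole is present, so VorQ is inactive.
Malonate is present, so KulP is active.
Co²⁺ is absent, so OxaT is inactive.
With no repressor bound, *lutT* is transcribed.
So LutT is produced and active.
c-di-GMP is present, so ZorM is active.
With repressor ZorM bound, *qilP* is not transcribed.
So QilP is not produced.
No repressor is bound and LutT is active, so *mibG* is transcribed.
So MibG is produced and active.
No repressor is bound and KulP and MibG are active, so *kepM* is transcribed.

ON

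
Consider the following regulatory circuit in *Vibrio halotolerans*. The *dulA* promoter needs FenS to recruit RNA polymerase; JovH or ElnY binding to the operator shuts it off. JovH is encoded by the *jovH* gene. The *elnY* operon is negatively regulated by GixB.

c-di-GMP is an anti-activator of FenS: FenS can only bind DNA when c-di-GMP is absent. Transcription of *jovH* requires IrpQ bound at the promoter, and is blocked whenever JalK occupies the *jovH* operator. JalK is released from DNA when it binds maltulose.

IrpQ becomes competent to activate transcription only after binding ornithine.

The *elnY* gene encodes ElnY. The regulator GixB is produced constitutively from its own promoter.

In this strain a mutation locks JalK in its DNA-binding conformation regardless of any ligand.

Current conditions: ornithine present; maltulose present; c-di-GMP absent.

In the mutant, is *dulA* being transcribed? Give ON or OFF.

c-di-GMP is absent, so FenS is active.
Ornithine is present, so IrpQ is active.
JalK is constitutively active in this strain.
With repressor JalK bound, *jovH* is not transcribed.
So JovH is not produced.
GixB is produced constitutively and is active.
With repressor GixB bound, *elnY* is not transcribed.
So ElnY is not produced.
No repressor is bound and FenS is active, so *dulA* is transcribed.

ON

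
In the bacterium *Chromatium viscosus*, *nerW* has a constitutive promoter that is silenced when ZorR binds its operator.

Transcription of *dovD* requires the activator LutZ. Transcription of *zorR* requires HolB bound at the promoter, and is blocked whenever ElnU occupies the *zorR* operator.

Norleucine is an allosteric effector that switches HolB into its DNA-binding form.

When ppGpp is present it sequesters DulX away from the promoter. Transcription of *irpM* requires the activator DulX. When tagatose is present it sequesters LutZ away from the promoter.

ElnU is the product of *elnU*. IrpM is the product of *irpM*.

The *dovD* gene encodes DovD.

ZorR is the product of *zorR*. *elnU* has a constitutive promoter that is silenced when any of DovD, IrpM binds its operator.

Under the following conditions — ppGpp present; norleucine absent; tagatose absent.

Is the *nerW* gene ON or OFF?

Tagatose is absent, so LutZ is active.
No repressor is bound and LutZ is active, so *dovD* is transcribed.
So DovD is produced and active.
ppGpp is present, so DulX is inactive.
Required activator DulX is absent, so *irpM* is not transcribed.
So IrpM is not produced.
With repressor DovD bound, *elnU* is not transcribed.
So ElnU is not produced.
Norleucine is absent, so HolB is inactive.
Required activator HolB is absent, so *zorR* is not transcribed.
So ZorR is not produced.
With no repressor bound, *nerW* is transcribed.

ON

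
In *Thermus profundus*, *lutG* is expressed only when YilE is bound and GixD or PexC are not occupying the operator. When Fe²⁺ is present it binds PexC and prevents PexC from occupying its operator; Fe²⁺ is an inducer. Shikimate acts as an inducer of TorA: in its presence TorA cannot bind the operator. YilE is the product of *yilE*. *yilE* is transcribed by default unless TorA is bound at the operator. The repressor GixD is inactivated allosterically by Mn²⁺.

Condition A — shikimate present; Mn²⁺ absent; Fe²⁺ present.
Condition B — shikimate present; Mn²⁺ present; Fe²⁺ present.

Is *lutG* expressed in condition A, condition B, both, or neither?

B only

Condition A:
Shikimate is present, so TorA is inactive.
With no repressor bound, *yilE* is transcribed.
So YilE is produced and active.
Mn²⁺ is absent, so GixD is active.
Fe²⁺ is present, so PexC is inactive.
With repressor GixD bound, *lutG* is not transcribed.
→ *lutG* is OFF in A.
Condition B:
Shikimate is present, so TorA is inactive.
With no repressor bound, *yilE* is transcribed.
So YilE is produced and active.
Mn²⁺ is present, so GixD is inactive.
Fe²⁺ is present, so PexC is inactive.
No repressor is bound and YilE is active, so *lutG* is transcribed.
→ *lutG* is ON in B.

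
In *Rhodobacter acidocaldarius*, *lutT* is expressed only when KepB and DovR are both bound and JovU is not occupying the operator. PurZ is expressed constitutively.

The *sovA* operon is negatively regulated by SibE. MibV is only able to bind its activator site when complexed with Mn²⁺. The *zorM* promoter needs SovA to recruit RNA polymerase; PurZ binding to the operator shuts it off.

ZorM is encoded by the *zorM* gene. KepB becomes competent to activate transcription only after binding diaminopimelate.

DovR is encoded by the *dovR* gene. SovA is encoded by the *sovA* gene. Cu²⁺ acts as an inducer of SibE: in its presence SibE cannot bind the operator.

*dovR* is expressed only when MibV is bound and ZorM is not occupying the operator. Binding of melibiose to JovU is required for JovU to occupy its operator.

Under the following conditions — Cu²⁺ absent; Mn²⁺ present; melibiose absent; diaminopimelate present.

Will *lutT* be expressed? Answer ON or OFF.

ON

Melibiose is absent, so JovU is inactive.
Diaminopimelate is present, so KepB is active.
Mn²⁺ is present, so MibV is active.
PurZ is produced constitutively and is active.
Cu²⁺ is absent, so SibE is active.
With repressor SibE bound, *sovA* is not transcribed.
So SovA is not produced.
With repressor PurZ bound, *zorM* is not transcribed.
So ZorM is not produced.
No repressor is bound and MibV is active, so *dovR* is transcribed.
So DovR is produced and active.
No repressor is bound and KepB and DovR are active, so *lutT* is transcribed.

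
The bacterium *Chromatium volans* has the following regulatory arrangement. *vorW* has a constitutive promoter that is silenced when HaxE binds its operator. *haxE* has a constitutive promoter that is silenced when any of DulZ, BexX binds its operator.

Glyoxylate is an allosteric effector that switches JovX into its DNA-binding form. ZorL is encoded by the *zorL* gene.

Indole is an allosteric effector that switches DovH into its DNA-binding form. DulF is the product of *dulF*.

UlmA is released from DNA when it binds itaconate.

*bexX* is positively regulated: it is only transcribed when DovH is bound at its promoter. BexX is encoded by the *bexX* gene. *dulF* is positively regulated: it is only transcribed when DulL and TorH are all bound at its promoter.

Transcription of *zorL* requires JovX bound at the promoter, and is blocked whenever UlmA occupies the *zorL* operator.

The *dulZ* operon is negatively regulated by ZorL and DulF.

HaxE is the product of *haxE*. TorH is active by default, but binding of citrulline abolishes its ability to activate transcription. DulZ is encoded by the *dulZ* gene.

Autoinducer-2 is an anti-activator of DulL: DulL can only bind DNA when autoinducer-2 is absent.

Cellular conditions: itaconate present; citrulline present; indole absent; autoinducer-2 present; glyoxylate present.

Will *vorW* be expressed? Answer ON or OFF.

OFF

Itaconate is present, so UlmA is inactive.
Glyoxylate is present, so JovX is active.
No repressor is bound and JovX is active, so *zorL* is transcribed.
So ZorL is produced and active.
Autoinducer-2 is present, so DulL is inactive.
Citrulline is present, so TorH is inactive.
Required activator DulL is absent, so *dulF* is not transcribed.
So DulF is not produced.
With repressor ZorL bound, *dulZ* is not transcribed.
So DulZ is not produced.
Indole is absent, so DovH is inactive.
Required activator DovH is absent, so *bexX* is not transcribed.
So BexX is not produced.
With no repressor bound, *haxE* is transcribed.
So HaxE is produced and active.
With repressor HaxE bound, *vorW* is not transcribed.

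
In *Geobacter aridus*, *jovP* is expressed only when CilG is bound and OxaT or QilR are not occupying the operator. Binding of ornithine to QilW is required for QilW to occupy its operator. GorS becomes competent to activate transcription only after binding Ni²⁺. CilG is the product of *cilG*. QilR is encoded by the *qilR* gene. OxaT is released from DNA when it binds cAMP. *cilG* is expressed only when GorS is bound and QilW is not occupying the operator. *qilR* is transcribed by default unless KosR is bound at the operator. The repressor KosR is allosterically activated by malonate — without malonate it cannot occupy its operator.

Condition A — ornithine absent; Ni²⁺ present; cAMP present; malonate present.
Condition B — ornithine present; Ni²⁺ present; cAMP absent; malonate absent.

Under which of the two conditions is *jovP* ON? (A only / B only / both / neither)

Condition A:
Ornithine is absent, so QilW is inactive.
Ni²⁺ is present, so GorS is active.
No repressor is bound and GorS is active, so *cilG* is transcribed.
So CilG is produced and active.
cAMP is present, so OxaT is inactive.
Malonate is present, so KosR is active.
With repressor KosR bound, *qilR* is not transcribed.
So QilR is not produced.
No repressor is bound and CilG is active, so *jovP* is transcribed.
→ *jovP* is ON in A.
Condition B:
Ornithine is present, so QilW is active.
Ni²⁺ is present, so GorS is active.
With repressor QilW bound, *cilG* is not transcribed.
So CilG is not produced.
cAMP is absent, so OxaT is active.
Malonate is absent, so KosR is inactive.
With no repressor bound, *qilR* is transcribed.
So QilR is produced and active.
With repressor OxaT bound, *jovP* is not transcribed.
→ *jovP* is OFF in B.

A only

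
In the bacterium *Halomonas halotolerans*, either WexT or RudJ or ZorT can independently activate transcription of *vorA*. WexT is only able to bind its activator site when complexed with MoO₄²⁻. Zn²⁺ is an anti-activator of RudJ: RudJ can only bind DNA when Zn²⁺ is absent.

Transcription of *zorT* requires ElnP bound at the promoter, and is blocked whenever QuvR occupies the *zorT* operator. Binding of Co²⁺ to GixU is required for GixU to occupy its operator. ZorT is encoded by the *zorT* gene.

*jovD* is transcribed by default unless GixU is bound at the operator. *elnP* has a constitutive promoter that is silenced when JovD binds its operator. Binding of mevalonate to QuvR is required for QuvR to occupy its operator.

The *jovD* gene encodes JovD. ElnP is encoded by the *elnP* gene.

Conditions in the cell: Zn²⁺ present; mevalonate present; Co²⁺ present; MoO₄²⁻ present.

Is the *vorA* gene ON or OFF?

ON

MoO₄²⁻ is present, so WexT is active.
Zn²⁺ is present, so RudJ is inactive.
Mevalonate is present, so QuvR is active.
Co²⁺ is present, so GixU is active.
With repressor GixU bound, *jovD* is not transcribed.
So JovD is not produced.
With no repressor bound, *elnP* is transcribed.
So ElnP is produced and active.
With repressor QuvR bound, *zorT* is not transcribed.
So ZorT is not produced.
Activator WexT is present, so *vorA* is transcribed.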